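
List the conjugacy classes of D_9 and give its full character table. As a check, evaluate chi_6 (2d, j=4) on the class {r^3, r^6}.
Conjugacy classes: {e} of size 1, {r^1, r^8} of size 2, {r^2, r^7} of size 2, {r^3, r^6} of size 2, {r^4, r^5} of size 2, {s, sr, ..., sr^8} of size 9.
Character table:
  irrep \ class              {e} (size 1)  {r^1, r^8} (size 2)  {r^2, r^7} (size 2)  {r^3, r^6} (size 2)  {r^4, r^5} (size 2)  {s, sr, ..., sr^8} (size 9)
  chi_1 (triv)               1             1                    1                    1                    1                    1                          
  chi_2 (sign: r->1, s->-1)  1             1                    1                    1                    1                    -1                         
  chi_3 (2d, j=1)            2             2*cos(2*pi/9)        2*cos(4*pi/9)        -1                   -2*cos(pi/9)         0                          
  chi_4 (2d, j=2)            2             2*cos(4*pi/9)        -2*cos(pi/9)         -1                   2*cos(2*pi/9)        0                          
  chi_5 (2d, j=3)            2             -1                   -1                   2                    -1                   0                          
  chi_6 (2d, j=4)            2             -2*cos(pi/9)         2*cos(2*pi/9)        -1                   2*cos(4*pi/9)        0                          

Spot check: chi_6 (2d, j=4) on {r^3, r^6} = -1.

D_9 has order 2*9 = 18 with 6 conjugacy classes, hence 6 irreducibles. Sum of squared dims 1 + 1 + 4 + 4 + 4 + 4 = 18 = |G|. Linear characters come from the abelianisation; the 2-dimensional irreps have character r^k -> 2*cos(2*pi*j*k/9), reflections -> 0.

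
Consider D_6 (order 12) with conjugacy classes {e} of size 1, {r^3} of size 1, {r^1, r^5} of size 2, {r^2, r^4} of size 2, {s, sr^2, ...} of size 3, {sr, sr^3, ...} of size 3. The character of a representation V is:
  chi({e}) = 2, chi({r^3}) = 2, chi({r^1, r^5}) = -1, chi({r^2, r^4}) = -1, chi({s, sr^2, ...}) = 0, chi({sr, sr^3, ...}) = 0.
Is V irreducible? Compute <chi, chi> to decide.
Irreducible: <chi, chi> = 1.

Details: <chi, chi> = (1/|G|) sum_C |C| * |chi(C)|^2 = (1/12)[1*|2|^2 + 1*|2|^2 + 2*|-1|^2 + 2*|-1|^2 + 3*|0|^2 + 3*|0|^2]
  = (1/12)[(4) + (4) + (2) + (2) + (0) + (0)] = 12/12 = 1.
A character is irreducible iff <chi, chi> = 1, so this representation is irreducible.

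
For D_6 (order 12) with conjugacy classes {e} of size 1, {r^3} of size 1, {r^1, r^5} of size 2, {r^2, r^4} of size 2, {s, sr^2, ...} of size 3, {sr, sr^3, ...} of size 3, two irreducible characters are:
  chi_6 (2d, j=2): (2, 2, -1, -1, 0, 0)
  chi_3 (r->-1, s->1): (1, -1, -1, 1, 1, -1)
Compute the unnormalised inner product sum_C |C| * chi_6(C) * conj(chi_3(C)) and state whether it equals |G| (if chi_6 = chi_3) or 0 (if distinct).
Sum = 0; so <chi_6, chi_3> = 0 (distinct irreducibles are orthogonal).

Why: Compute term by term over conjugacy classes (|C| * chi_6(C) * conj(chi_3(C))):
  1*(2)*conj(1) + 1*(2)*conj(-1) + 2*(-1)*conj(-1) + 2*(-1)*conj(1) + 3*(0)*conj(1) + 3*(0)*conj(-1)
  = (2) + (-2) + (2) + (-2) + (0) + (0)
  = 0.
Dividing by |G| = 12 gives 0/12 = 0, matching the row-orthogonality relation <chi_6, chi_3> = [chi_6 = chi_3].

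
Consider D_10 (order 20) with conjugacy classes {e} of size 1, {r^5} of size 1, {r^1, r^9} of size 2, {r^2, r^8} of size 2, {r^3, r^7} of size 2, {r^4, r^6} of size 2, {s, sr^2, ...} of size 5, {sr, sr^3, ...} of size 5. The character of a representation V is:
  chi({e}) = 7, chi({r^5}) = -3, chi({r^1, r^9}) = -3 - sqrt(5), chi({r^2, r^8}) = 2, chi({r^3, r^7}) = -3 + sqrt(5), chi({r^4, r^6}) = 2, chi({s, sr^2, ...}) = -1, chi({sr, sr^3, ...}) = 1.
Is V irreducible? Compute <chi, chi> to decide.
Not irreducible (reducible): <chi, chi> = 7 > 1.

Derivation: <chi, chi> = (1/|G|) sum_C |C| * |chi(C)|^2 = (1/20)[1*|7|^2 + 1*|-3|^2 + 2*|-3 - sqrt(5)|^2 + 2*|2|^2 + 2*|-3 + sqrt(5)|^2 + 2*|2|^2 + 5*|-1|^2 + 5*|1|^2]
  = (1/20)[(49) + (9) + (12*sqrt(5) + 28) + (8) + (28 - 12*sqrt(5)) + (8) + (5) + (5)] = 140/20 = 7.
A character is irreducible iff <chi, chi> = 1, so this representation is reducible.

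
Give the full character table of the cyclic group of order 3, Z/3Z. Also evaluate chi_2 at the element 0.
Character table of Z/3Z (irreps indexed chi_0,...,chi_2 with chi_k(m) = zeta_3^(k*m), zeta_3 = exp(2*pi*i/3)):
  irrep \ class  {0} (size 1)  {1} (size 1)    {2} (size 1)  
  chi_0          1             1               1             
  chi_1          1             exp(2*I*pi/3)   exp(-2*I*pi/3)
  chi_2          1             exp(-2*I*pi/3)  exp(2*I*pi/3) 

Spot check: chi_2(0) = zeta_3^(2*0) = zeta_3^0 = 1.

Z/3Z is abelian, so all 3 irreducible complex representations are 1-dimensional. They are given by chi_k(m) = zeta_3^(k*m) for k = 0,...,2. Row orthogonality: sum_m chi_k(m) conj(chi_l(m)) = 3 * [k = l].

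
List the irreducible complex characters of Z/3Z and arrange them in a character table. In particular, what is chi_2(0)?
Character table of Z/3Z (irreps indexed chi_0,...,chi_2 with chi_k(m) = zeta_3^(k*m), zeta_3 = exp(2*pi*i/3)):
  irrep \ class  {0} (size 1)  {1} (size 1)    {2} (size 1)  
  chi_0          1             1               1             
  chi_1          1             exp(2*I*pi/3)   exp(-2*I*pi/3)
  chi_2          1             exp(-2*I*pi/3)  exp(2*I*pi/3) 

Spot check: chi_2(0) = zeta_3^(2*0) = zeta_3^0 = 1.

Reasoning: Z/3Z is abelian, so all 3 irreducible complex representations are 1-dimensional. They are given by chi_k(m) = zeta_3^(k*m) for k = 0,...,2. Row orthogonality: sum_m chi_k(m) conj(chi_l(m)) = 3 * [k = l].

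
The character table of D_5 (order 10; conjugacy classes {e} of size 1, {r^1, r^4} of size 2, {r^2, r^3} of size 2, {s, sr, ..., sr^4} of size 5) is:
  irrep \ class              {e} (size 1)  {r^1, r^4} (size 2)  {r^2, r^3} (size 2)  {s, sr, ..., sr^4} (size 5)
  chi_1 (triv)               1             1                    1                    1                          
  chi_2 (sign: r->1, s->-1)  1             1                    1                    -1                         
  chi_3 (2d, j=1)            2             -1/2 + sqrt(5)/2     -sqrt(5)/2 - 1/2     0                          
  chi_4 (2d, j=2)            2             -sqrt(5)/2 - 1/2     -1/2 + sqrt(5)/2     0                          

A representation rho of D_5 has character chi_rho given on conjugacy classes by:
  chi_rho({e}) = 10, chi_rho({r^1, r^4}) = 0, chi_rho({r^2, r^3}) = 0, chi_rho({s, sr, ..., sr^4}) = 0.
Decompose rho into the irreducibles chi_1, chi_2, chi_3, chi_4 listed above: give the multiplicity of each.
Multiplicities: chi_1: 1, chi_2: 1, chi_3: 2, chi_4: 2.

Solution. Use <chi_rho, chi> = (1/|G|) sum_C |C| * chi_rho(C) * conj(chi(C)) with |G| = 10 for each irreducible chi in the table:
  <chi_rho, chi_1> = (1/10)[1*(10)*conj(1) + 2*(0)*conj(1) + 2*(0)*conj(1) + 5*(0)*conj(1)]
      = (1/10)[(10) + (0) + (0) + (0)] = 10/10 = 1
  <chi_rho, chi_2> = (1/10)[1*(10)*conj(1) + 2*(0)*conj(1) + 2*(0)*conj(1) + 5*(0)*conj(-1)]
      = (1/10)[(10) + (0) + (0) + (0)] = 10/10 = 1
  <chi_rho, chi_3> = (1/10)[1*(10)*conj(2) + 2*(0)*conj(-1/2 + sqrt(5)/2) + 2*(0)*conj(-sqrt(5)/2 - 1/2) + 5*(0)*conj(0)]
      = (1/10)[(20) + (0) + (0) + (0)] = 20/10 = 2
  <chi_rho, chi_4> = (1/10)[1*(10)*conj(2) + 2*(0)*conj(-sqrt(5)/2 - 1/2) + 2*(0)*conj(-1/2 + sqrt(5)/2) + 5*(0)*conj(0)]
      = (1/10)[(20) + (0) + (0) + (0)] = 20/10 = 2
Dimension check: dim(rho) = sum (mult * dim) = 1*1 + 1*1 + 2*2 + 2*2 = 10 = chi_rho(e) = 10.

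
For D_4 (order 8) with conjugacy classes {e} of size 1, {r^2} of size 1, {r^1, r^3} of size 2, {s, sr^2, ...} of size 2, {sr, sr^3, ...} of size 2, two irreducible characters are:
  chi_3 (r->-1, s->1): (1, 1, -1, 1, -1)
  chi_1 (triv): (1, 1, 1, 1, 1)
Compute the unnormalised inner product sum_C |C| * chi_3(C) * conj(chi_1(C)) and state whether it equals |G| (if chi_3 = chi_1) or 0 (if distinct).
Sum = 0; so <chi_3, chi_1> = 0 (distinct irreducibles are orthogonal).

Explanation: Compute term by term over conjugacy classes (|C| * chi_3(C) * conj(chi_1(C))):
  1*(1)*conj(1) + 1*(1)*conj(1) + 2*(-1)*conj(1) + 2*(1)*conj(1) + 2*(-1)*conj(1)
  = (1) + (1) + (-2) + (2) + (-2)
  = 0.
Dividing by |G| = 8 gives 0/8 = 0, matching the row-orthogonality relation <chi_3, chi_1> = [chi_3 = chi_1].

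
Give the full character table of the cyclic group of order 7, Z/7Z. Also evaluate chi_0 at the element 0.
Character table of Z/7Z (irreps indexed chi_0,...,chi_6 with chi_k(m) = zeta_7^(k*m), zeta_7 = exp(2*pi*i/7)):
  irrep \ class  {0} (size 1)  {1} (size 1)    {2} (size 1)    {3} (size 1)    {4} (size 1)    {5} (size 1)    {6} (size 1)  
  chi_0          1             1               1               1               1               1               1             
  chi_1          1             exp(2*I*pi/7)   exp(4*I*pi/7)   exp(6*I*pi/7)   exp(-6*I*pi/7)  exp(-4*I*pi/7)  exp(-2*I*pi/7)
  chi_2          1             exp(4*I*pi/7)   exp(-6*I*pi/7)  exp(-2*I*pi/7)  exp(2*I*pi/7)   exp(6*I*pi/7)   exp(-4*I*pi/7)
  chi_3          1             exp(6*I*pi/7)   exp(-2*I*pi/7)  exp(4*I*pi/7)   exp(-4*I*pi/7)  exp(2*I*pi/7)   exp(-6*I*pi/7)
  chi_4          1             exp(-6*I*pi/7)  exp(2*I*pi/7)   exp(-4*I*pi/7)  exp(4*I*pi/7)   exp(-2*I*pi/7)  exp(6*I*pi/7) 
  chi_5          1             exp(-4*I*pi/7)  exp(6*I*pi/7)   exp(2*I*pi/7)   exp(-2*I*pi/7)  exp(-6*I*pi/7)  exp(4*I*pi/7) 
  chi_6          1             exp(-2*I*pi/7)  exp(-4*I*pi/7)  exp(-6*I*pi/7)  exp(6*I*pi/7)   exp(4*I*pi/7)   exp(2*I*pi/7) 

Spot check: chi_0(0) = zeta_7^(0*0) = zeta_7^0 = 1.

Why: Z/7Z is abelian, so all 7 irreducible complex representations are 1-dimensional. They are given by chi_k(m) = zeta_7^(k*m) for k = 0,...,6. Row orthogonality: sum_m chi_k(m) conj(chi_l(m)) = 7 * [k = l].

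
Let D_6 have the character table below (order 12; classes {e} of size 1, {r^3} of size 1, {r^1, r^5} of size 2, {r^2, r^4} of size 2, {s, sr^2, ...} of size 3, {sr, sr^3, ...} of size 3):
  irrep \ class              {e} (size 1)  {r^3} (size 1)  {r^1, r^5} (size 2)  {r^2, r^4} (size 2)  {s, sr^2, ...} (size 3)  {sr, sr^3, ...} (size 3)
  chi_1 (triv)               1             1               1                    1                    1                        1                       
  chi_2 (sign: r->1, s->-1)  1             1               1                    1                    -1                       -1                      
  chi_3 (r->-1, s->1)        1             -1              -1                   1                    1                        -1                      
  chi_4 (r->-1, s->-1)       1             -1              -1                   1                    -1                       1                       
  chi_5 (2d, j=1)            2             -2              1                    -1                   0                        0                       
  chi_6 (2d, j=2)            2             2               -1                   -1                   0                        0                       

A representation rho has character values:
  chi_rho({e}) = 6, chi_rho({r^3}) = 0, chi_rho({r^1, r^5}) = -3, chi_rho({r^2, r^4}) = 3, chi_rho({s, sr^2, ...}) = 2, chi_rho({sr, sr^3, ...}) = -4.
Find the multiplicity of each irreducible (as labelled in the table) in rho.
Multiplicities: chi_1: 0, chi_2: 1, chi_3: 3, chi_4: 0, chi_5: 0, chi_6: 1.

Justification: Use <chi_rho, chi> = (1/|G|) sum_C |C| * chi_rho(C) * conj(chi(C)) with |G| = 12 for each irreducible chi in the table:
  <chi_rho, chi_1> = (1/12)[1*(6)*conj(1) + 1*(0)*conj(1) + 2*(-3)*conj(1) + 2*(3)*conj(1) + 3*(2)*conj(1) + 3*(-4)*conj(1)]
      = (1/12)[(6) + (0) + (-6) + (6) + (6) + (-12)] = 0/12 = 0
  <chi_rho, chi_2> = (1/12)[1*(6)*conj(1) + 1*(0)*conj(1) + 2*(-3)*conj(1) + 2*(3)*conj(1) + 3*(2)*conj(-1) + 3*(-4)*conj(-1)]
      = (1/12)[(6) + (0) + (-6) + (6) + (-6) + (12)] = 12/12 = 1
  <chi_rho, chi_3> = (1/12)[1*(6)*conj(1) + 1*(0)*conj(-1) + 2*(-3)*conj(-1) + 2*(3)*conj(1) + 3*(2)*conj(1) + 3*(-4)*conj(-1)]
      = (1/12)[(6) + (0) + (6) + (6) + (6) + (12)] = 36/12 = 3
  <chi_rho, chi_4> = (1/12)[1*(6)*conj(1) + 1*(0)*conj(-1) + 2*(-3)*conj(-1) + 2*(3)*conj(1) + 3*(2)*conj(-1) + 3*(-4)*conj(1)]
      = (1/12)[(6) + (0) + (6) + (6) + (-6) + (-12)] = 0/12 = 0
  <chi_rho, chi_5> = (1/12)[1*(6)*conj(2) + 1*(0)*conj(-2) + 2*(-3)*conj(1) + 2*(3)*conj(-1) + 3*(2)*conj(0) + 3*(-4)*conj(0)]
      = (1/12)[(12) + (0) + (-6) + (-6) + (0) + (0)] = 0/12 = 0
  <chi_rho, chi_6> = (1/12)[1*(6)*conj(2) + 1*(0)*conj(2) + 2*(-3)*conj(-1) + 2*(3)*conj(-1) + 3*(2)*conj(0) + 3*(-4)*conj(0)]
      = (1/12)[(12) + (0) + (6) + (-6) + (0) + (0)] = 12/12 = 1
Dimension check: dim(rho) = sum (mult * dim) = 0*1 + 1*1 + 3*1 + 0*1 + 0*2 + 1*2 = 6 = chi_rho(e) = 6.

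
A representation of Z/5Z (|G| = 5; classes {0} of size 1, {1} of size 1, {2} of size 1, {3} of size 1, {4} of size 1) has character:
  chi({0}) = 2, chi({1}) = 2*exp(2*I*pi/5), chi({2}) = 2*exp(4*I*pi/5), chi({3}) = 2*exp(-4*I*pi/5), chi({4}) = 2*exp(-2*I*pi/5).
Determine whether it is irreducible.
Not irreducible (reducible): <chi, chi> = 4 > 1.

Justification: <chi, chi> = (1/|G|) sum_C |C| * |chi(C)|^2 = (1/5)[1*|2|^2 + 1*|2*exp(2*I*pi/5)|^2 + 1*|2*exp(4*I*pi/5)|^2 + 1*|2*exp(-4*I*pi/5)|^2 + 1*|2*exp(-2*I*pi/5)|^2]
  = (1/5)[(4) + (4) + (4) + (4) + (4)] = 20/5 = 4.
(Exp terms are combined using exp(i*s)*conj(exp(i*t)) = exp(i*(s-t)), and sums of them are collapsed using the identity that for every m > 1 the m distinct m-th roots of unity sum to 0, e.g. 1 + exp(2*I*pi/3) + exp(-2*I*pi/3) = 0.)
A character is irreducible iff <chi, chi> = 1, so this representation is reducible.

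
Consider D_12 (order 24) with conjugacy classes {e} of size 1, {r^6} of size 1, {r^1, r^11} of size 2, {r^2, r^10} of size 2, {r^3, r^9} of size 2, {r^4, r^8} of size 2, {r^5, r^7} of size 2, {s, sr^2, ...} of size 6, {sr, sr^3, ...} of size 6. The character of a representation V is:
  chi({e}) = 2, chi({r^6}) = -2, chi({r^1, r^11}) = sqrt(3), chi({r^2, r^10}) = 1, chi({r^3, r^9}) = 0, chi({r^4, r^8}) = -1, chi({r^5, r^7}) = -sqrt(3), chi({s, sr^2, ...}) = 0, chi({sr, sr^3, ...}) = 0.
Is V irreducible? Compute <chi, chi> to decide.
Irreducible: <chi, chi> = 1.

Argument: <chi, chi> = (1/|G|) sum_C |C| * |chi(C)|^2 = (1/24)[1*|2|^2 + 1*|-2|^2 + 2*|sqrt(3)|^2 + 2*|1|^2 + 2*|0|^2 + 2*|-1|^2 + 2*|-sqrt(3)|^2 + 6*|0|^2 + 6*|0|^2]
  = (1/24)[(4) + (4) + (6) + (2) + (0) + (2) + (6) + (0) + (0)] = 24/24 = 1.
A character is irreducible iff <chi, chi> = 1, so this representation is irreducible.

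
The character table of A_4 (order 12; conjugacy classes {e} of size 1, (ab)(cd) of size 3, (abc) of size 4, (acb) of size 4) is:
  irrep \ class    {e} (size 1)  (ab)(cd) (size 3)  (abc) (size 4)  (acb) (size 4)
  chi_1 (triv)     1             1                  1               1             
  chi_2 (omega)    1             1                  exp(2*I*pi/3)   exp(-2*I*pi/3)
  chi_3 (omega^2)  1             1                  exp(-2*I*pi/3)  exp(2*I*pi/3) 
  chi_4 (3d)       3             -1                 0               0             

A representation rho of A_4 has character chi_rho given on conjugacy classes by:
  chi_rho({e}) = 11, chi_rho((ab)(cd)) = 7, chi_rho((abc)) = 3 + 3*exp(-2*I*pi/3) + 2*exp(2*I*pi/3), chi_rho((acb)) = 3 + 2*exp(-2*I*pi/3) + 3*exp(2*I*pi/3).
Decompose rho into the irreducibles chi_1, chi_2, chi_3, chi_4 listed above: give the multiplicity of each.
Multiplicities: chi_1: 3, chi_2: 2, chi_3: 3, chi_4: 1.

Working: Use <chi_rho, chi> = (1/|G|) sum_C |C| * chi_rho(C) * conj(chi(C)) with |G| = 12 for each irreducible chi in the table:
  <chi_rho, chi_1> = (1/12)[1*(11)*conj(1) + 3*(7)*conj(1) + 4*(3 + 3*exp(-2*I*pi/3) + 2*exp(2*I*pi/3))*conj(1) + 4*(3 + 2*exp(-2*I*pi/3) + 3*exp(2*I*pi/3))*conj(1)]
      = (1/12)[(11) + (21) + (12 + 12*exp(-2*I*pi/3) + 8*exp(2*I*pi/3)) + (12 + 8*exp(-2*I*pi/3) + 12*exp(2*I*pi/3))] = 36/12 = 3
  <chi_rho, chi_2> = (1/12)[1*(11)*conj(1) + 3*(7)*conj(1) + 4*(3 + 3*exp(-2*I*pi/3) + 2*exp(2*I*pi/3))*conj(exp(2*I*pi/3)) + 4*(3 + 2*exp(-2*I*pi/3) + 3*exp(2*I*pi/3))*conj(exp(-2*I*pi/3))]
      = (1/12)[(11) + (21) + (-4) + (-4)] = 24/12 = 2
  <chi_rho, chi_3> = (1/12)[1*(11)*conj(1) + 3*(7)*conj(1) + 4*(3 + 3*exp(-2*I*pi/3) + 2*exp(2*I*pi/3))*conj(exp(-2*I*pi/3)) + 4*(3 + 2*exp(-2*I*pi/3) + 3*exp(2*I*pi/3))*conj(exp(2*I*pi/3))]
      = (1/12)[(11) + (21) + (12 + 8*exp(-2*I*pi/3) + 12*exp(2*I*pi/3)) + (12 + 12*exp(-2*I*pi/3) + 8*exp(2*I*pi/3))] = 36/12 = 3
  <chi_rho, chi_4> = (1/12)[1*(11)*conj(3) + 3*(7)*conj(-1) + 4*(3 + 3*exp(-2*I*pi/3) + 2*exp(2*I*pi/3))*conj(0) + 4*(3 + 2*exp(-2*I*pi/3) + 3*exp(2*I*pi/3))*conj(0)]
      = (1/12)[(33) + (-21) + (0) + (0)] = 12/12 = 1
(Exp terms are combined using exp(i*s)*conj(exp(i*t)) = exp(i*(s-t)), and sums of them are collapsed using the identity that for every m > 1 the m distinct m-th roots of unity sum to 0, e.g. 1 + exp(2*I*pi/3) + exp(-2*I*pi/3) = 0.)
Dimension check: dim(rho) = sum (mult * dim) = 3*1 + 2*1 + 3*1 + 1*3 = 11 = chi_rho(e) = 11.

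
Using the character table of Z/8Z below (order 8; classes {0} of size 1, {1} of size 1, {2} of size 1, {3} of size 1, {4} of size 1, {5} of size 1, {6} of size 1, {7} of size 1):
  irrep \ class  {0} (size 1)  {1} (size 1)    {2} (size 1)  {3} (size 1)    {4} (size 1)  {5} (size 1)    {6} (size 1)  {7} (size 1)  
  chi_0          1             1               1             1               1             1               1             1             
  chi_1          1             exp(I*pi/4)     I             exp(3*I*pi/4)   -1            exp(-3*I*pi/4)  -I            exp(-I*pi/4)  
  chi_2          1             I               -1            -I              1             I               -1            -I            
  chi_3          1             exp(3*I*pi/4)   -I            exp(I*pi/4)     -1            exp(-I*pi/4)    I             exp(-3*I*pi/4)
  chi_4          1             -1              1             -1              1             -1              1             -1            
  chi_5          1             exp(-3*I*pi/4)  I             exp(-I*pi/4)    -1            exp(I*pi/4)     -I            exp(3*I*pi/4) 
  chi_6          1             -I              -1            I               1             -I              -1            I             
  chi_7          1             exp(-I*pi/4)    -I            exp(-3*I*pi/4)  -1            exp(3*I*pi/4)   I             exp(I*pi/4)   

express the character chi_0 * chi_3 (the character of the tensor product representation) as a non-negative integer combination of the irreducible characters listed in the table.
chi_0 tensor chi_3 = chi_3 (all other irreducibles have multiplicity 0).

Working: The character of a tensor product is the pointwise product (chi_0 * chi_3)(C) = chi_0(C) * chi_3(C):
  {0}: (1)*(1), {1}: (1)*(exp(3*I*pi/4)), {2}: (1)*(-I), {3}: (1)*(exp(I*pi/4)), {4}: (1)*(-1), {5}: (1)*(exp(-I*pi/4)), {6}: (1)*(I), {7}: (1)*(exp(-3*I*pi/4))
so (chi_0 * chi_3) takes values
  {0} -> 1, {1} -> exp(3*I*pi/4), {2} -> -I, {3} -> exp(I*pi/4), {4} -> -1, {5} -> exp(-I*pi/4), {6} -> I, {7} -> exp(-3*I*pi/4).
Now take the inner product of this character with each irreducible chi from the table, <chi_0*chi_3, chi> = (1/8) sum_C |C| (chi_0*chi_3)(C) conj(chi(C)):
  <chi_0*chi_3, chi_0> = (1/8)[1*(1)*conj(1) + 1*(exp(3*I*pi/4))*conj(1) + 1*(-I)*conj(1) + 1*(exp(I*pi/4))*conj(1) + 1*(-1)*conj(1) + 1*(exp(-I*pi/4))*conj(1) + 1*(I)*conj(1) + 1*(exp(-3*I*pi/4))*conj(1)]
      = (1/8)[(1) + (exp(3*I*pi/4)) + (-I) + (exp(I*pi/4)) + (-1) + (exp(-I*pi/4)) + (I) + (exp(-3*I*pi/4))] = 0/8 = 0
  <chi_0*chi_3, chi_1> = (1/8)[1*(1)*conj(1) + 1*(exp(3*I*pi/4))*conj(exp(I*pi/4)) + 1*(-I)*conj(I) + 1*(exp(I*pi/4))*conj(exp(3*I*pi/4)) + 1*(-1)*conj(-1) + 1*(exp(-I*pi/4))*conj(exp(-3*I*pi/4)) + 1*(I)*conj(-I) + 1*(exp(-3*I*pi/4))*conj(exp(-I*pi/4))]
      = (1/8)[(1) + (I) + (-1) + (-I) + (1) + (I) + (-1) + (-I)] = 0/8 = 0
  <chi_0*chi_3, chi_2> = (1/8)[1*(1)*conj(1) + 1*(exp(3*I*pi/4))*conj(I) + 1*(-I)*conj(-1) + 1*(exp(I*pi/4))*conj(-I) + 1*(-1)*conj(1) + 1*(exp(-I*pi/4))*conj(I) + 1*(I)*conj(-1) + 1*(exp(-3*I*pi/4))*conj(-I)]
      = (1/8)[(1) + (-exp(-3*I*pi/4)) + (I) + (exp(3*I*pi/4)) + (-1) + (-exp(I*pi/4)) + (-I) + (exp(-I*pi/4))] = 0/8 = 0
  <chi_0*chi_3, chi_3> = (1/8)[1*(1)*conj(1) + 1*(exp(3*I*pi/4))*conj(exp(3*I*pi/4)) + 1*(-I)*conj(-I) + 1*(exp(I*pi/4))*conj(exp(I*pi/4)) + 1*(-1)*conj(-1) + 1*(exp(-I*pi/4))*conj(exp(-I*pi/4)) + 1*(I)*conj(I) + 1*(exp(-3*I*pi/4))*conj(exp(-3*I*pi/4))]
      = (1/8)[(1) + (1) + (1) + (1) + (1) + (1) + (1) + (1)] = 8/8 = 1
  <chi_0*chi_3, chi_4> = (1/8)[1*(1)*conj(1) + 1*(exp(3*I*pi/4))*conj(-1) + 1*(-I)*conj(1) + 1*(exp(I*pi/4))*conj(-1) + 1*(-1)*conj(1) + 1*(exp(-I*pi/4))*conj(-1) + 1*(I)*conj(1) + 1*(exp(-3*I*pi/4))*conj(-1)]
      = (1/8)[(1) + (-exp(3*I*pi/4)) + (-I) + (-exp(I*pi/4)) + (-1) + (-exp(-I*pi/4)) + (I) + (-exp(-3*I*pi/4))] = 0/8 = 0
  <chi_0*chi_3, chi_5> = (1/8)[1*(1)*conj(1) + 1*(exp(3*I*pi/4))*conj(exp(-3*I*pi/4)) + 1*(-I)*conj(I) + 1*(exp(I*pi/4))*conj(exp(-I*pi/4)) + 1*(-1)*conj(-1) + 1*(exp(-I*pi/4))*conj(exp(I*pi/4)) + 1*(I)*conj(-I) + 1*(exp(-3*I*pi/4))*conj(exp(3*I*pi/4))]
      = (1/8)[(1) + (-I) + (-1) + (I) + (1) + (-I) + (-1) + (I)] = 0/8 = 0
  <chi_0*chi_3, chi_6> = (1/8)[1*(1)*conj(1) + 1*(exp(3*I*pi/4))*conj(-I) + 1*(-I)*conj(-1) + 1*(exp(I*pi/4))*conj(I) + 1*(-1)*conj(1) + 1*(exp(-I*pi/4))*conj(-I) + 1*(I)*conj(-1) + 1*(exp(-3*I*pi/4))*conj(I)]
      = (1/8)[(1) + (exp(-3*I*pi/4)) + (I) + (-exp(3*I*pi/4)) + (-1) + (exp(I*pi/4)) + (-I) + (-exp(-I*pi/4))] = 0/8 = 0
  <chi_0*chi_3, chi_7> = (1/8)[1*(1)*conj(1) + 1*(exp(3*I*pi/4))*conj(exp(-I*pi/4)) + 1*(-I)*conj(-I) + 1*(exp(I*pi/4))*conj(exp(-3*I*pi/4)) + 1*(-1)*conj(-1) + 1*(exp(-I*pi/4))*conj(exp(3*I*pi/4)) + 1*(I)*conj(I) + 1*(exp(-3*I*pi/4))*conj(exp(I*pi/4))]
      = (1/8)[(1) + (-1) + (1) + (-1) + (1) + (-1) + (1) + (-1)] = 0/8 = 0
(Exp terms are combined using exp(i*s)*conj(exp(i*t)) = exp(i*(s-t)), and sums of them are collapsed using the identity that for every m > 1 the m distinct m-th roots of unity sum to 0, e.g. 1 + exp(2*I*pi/3) + exp(-2*I*pi/3) = 0.)
Hence the multiplicities are chi_3: 1. Dimension check: dim(chi_0)*dim(chi_3) = 1*1 = 1 and sum (mult * dim) = 1*1 = 1.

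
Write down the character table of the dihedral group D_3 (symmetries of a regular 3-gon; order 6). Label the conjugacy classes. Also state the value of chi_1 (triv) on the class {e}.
Conjugacy classes: {e} of size 1, {r^1, r^2} of size 2, {s, sr, ..., sr^2} of size 3.
Character table:
  irrep \ class              {e} (size 1)  {r^1, r^2} (size 2)  {s, sr, ..., sr^2} (size 3)
  chi_1 (triv)               1             1                    1                          
  chi_2 (sign: r->1, s->-1)  1             1                    -1                         
  chi_3 (2d, j=1)            2             -1                   0                          

Spot check: chi_1 (triv) on {e} = 1.

Proof sketch: D_3 has order 2*3 = 6 with 3 conjugacy classes, hence 3 irreducibles. Sum of squared dims 1 + 1 + 4 = 6 = |G|. Linear characters come from the abelianisation; the 2-dimensional irreps have character r^k -> 2*cos(2*pi*j*k/3), reflections -> 0.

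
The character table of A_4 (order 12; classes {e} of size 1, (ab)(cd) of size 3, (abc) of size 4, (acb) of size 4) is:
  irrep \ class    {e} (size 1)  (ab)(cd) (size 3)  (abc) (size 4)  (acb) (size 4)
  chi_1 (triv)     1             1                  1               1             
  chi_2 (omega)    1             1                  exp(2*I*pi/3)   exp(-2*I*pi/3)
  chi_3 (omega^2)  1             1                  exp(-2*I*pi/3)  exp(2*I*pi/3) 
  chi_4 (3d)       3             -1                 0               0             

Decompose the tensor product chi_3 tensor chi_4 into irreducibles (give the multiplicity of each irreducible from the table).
chi_3 tensor chi_4 = chi_4 (all other irreducibles have multiplicity 0).

Explanation: The character of a tensor product is the pointwise product (chi_3 * chi_4)(C) = chi_3(C) * chi_4(C):
  {e}: (1)*(3), (ab)(cd): (1)*(-1), (abc): (exp(-2*I*pi/3))*(0), (acb): (exp(2*I*pi/3))*(0)
so (chi_3 * chi_4) takes values
  {e} -> 3, (ab)(cd) -> -1, (abc) -> 0, (acb) -> 0.
Now take the inner product of this character with each irreducible chi from the table, <chi_3*chi_4, chi> = (1/12) sum_C |C| (chi_3*chi_4)(C) conj(chi(C)):
  <chi_3*chi_4, chi_1> = (1/12)[1*(3)*conj(1) + 3*(-1)*conj(1) + 4*(0)*conj(1) + 4*(0)*conj(1)]
      = (1/12)[(3) + (-3) + (0) + (0)] = 0/12 = 0
  <chi_3*chi_4, chi_2> = (1/12)[1*(3)*conj(1) + 3*(-1)*conj(1) + 4*(0)*conj(exp(2*I*pi/3)) + 4*(0)*conj(exp(-2*I*pi/3))]
      = (1/12)[(3) + (-3) + (0) + (0)] = 0/12 = 0
  <chi_3*chi_4, chi_3> = (1/12)[1*(3)*conj(1) + 3*(-1)*conj(1) + 4*(0)*conj(exp(-2*I*pi/3)) + 4*(0)*conj(exp(2*I*pi/3))]
      = (1/12)[(3) + (-3) + (0) + (0)] = 0/12 = 0
  <chi_3*chi_4, chi_4> = (1/12)[1*(3)*conj(3) + 3*(-1)*conj(-1) + 4*(0)*conj(0) + 4*(0)*conj(0)]
      = (1/12)[(9) + (3) + (0) + (0)] = 12/12 = 1
(Exp terms are combined using exp(i*s)*conj(exp(i*t)) = exp(i*(s-t)), and sums of them are collapsed using the identity that for every m > 1 the m distinct m-th roots of unity sum to 0, e.g. 1 + exp(2*I*pi/3) + exp(-2*I*pi/3) = 0.)
Hence the multiplicities are chi_4: 1. Dimension check: dim(chi_3)*dim(chi_4) = 1*3 = 3 and sum (mult * dim) = 1*3 = 3.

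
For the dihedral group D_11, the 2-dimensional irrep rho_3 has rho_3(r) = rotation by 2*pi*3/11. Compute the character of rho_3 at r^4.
chi_{rho_3}(r^4) = 2*cos(2*pi*3*4/11) = 2*cos(24*pi/11)

Explanation: rho_3(r^4) is rotation by angle 2*pi*3*4/11, whose trace is 2*cos(2*pi*3*4/11) = 2*cos(24*pi/11).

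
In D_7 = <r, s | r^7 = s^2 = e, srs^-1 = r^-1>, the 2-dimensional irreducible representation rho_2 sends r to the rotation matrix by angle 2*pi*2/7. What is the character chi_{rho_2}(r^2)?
chi_{rho_2}(r^2) = 2*cos(2*pi*2*2/7) = -2*cos(pi/7)

Details: rho_2(r^2) is rotation by angle 2*pi*2*2/7, whose trace is 2*cos(2*pi*2*2/7) = -2*cos(pi/7).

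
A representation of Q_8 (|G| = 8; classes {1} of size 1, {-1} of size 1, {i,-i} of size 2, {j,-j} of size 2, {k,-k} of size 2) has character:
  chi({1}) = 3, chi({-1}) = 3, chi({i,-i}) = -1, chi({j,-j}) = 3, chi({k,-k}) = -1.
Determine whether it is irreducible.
Not irreducible (reducible): <chi, chi> = 5 > 1.

Reasoning: <chi, chi> = (1/|G|) sum_C |C| * |chi(C)|^2 = (1/8)[1*|3|^2 + 1*|3|^2 + 2*|-1|^2 + 2*|3|^2 + 2*|-1|^2]
  = (1/8)[(9) + (9) + (2) + (18) + (2)] = 40/8 = 5.
A character is irreducible iff <chi, chi> = 1, so this representation is reducible.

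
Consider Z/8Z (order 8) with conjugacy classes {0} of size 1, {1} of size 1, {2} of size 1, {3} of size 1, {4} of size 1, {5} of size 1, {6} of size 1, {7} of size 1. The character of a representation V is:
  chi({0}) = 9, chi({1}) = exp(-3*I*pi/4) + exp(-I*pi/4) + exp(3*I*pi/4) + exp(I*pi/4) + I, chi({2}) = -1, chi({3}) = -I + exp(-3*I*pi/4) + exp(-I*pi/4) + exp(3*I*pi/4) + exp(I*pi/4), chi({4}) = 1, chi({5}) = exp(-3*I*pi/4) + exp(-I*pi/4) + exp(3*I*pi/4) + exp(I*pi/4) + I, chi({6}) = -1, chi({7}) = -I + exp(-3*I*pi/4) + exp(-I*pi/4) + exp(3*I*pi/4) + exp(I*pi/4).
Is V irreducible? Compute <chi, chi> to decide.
Not irreducible (reducible): <chi, chi> = 11 > 1.

Justification: <chi, chi> = (1/|G|) sum_C |C| * |chi(C)|^2 = (1/8)[1*|9|^2 + 1*|exp(-3*I*pi/4) + exp(-I*pi/4) + exp(3*I*pi/4) + exp(I*pi/4) + I|^2 + 1*|-1|^2 + 1*|-I + exp(-3*I*pi/4) + exp(-I*pi/4) + exp(3*I*pi/4) + exp(I*pi/4)|^2 + 1*|1|^2 + 1*|exp(-3*I*pi/4) + exp(-I*pi/4) + exp(3*I*pi/4) + exp(I*pi/4) + I|^2 + 1*|-1|^2 + 1*|-I + exp(-3*I*pi/4) + exp(-I*pi/4) + exp(3*I*pi/4) + exp(I*pi/4)|^2]
  = (1/8)[(81) + (1) + (1) + (1) + (1) + (1) + (1) + (1)] = 88/8 = 11.
(Exp terms are combined using exp(i*s)*conj(exp(i*t)) = exp(i*(s-t)), and sums of them are collapsed using the identity that for every m > 1 the m distinct m-th roots of unity sum to 0, e.g. 1 + exp(2*I*pi/3) + exp(-2*I*pi/3) = 0.)
A character is irreducible iff <chi, chi> = 1, so this representation is reducible.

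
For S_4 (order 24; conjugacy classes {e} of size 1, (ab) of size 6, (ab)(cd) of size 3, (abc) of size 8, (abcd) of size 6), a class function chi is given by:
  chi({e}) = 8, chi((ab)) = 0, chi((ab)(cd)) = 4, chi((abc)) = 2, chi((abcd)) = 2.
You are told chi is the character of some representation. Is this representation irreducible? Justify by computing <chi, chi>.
Not irreducible (reducible): <chi, chi> = 7 > 1.

<chi, chi> = (1/|G|) sum_C |C| * |chi(C)|^2 = (1/24)[1*|8|^2 + 6*|0|^2 + 3*|4|^2 + 8*|2|^2 + 6*|2|^2]
  = (1/24)[(64) + (0) + (48) + (32) + (24)] = 168/24 = 7.
A character is irreducible iff <chi, chi> = 1, so this representation is reducible.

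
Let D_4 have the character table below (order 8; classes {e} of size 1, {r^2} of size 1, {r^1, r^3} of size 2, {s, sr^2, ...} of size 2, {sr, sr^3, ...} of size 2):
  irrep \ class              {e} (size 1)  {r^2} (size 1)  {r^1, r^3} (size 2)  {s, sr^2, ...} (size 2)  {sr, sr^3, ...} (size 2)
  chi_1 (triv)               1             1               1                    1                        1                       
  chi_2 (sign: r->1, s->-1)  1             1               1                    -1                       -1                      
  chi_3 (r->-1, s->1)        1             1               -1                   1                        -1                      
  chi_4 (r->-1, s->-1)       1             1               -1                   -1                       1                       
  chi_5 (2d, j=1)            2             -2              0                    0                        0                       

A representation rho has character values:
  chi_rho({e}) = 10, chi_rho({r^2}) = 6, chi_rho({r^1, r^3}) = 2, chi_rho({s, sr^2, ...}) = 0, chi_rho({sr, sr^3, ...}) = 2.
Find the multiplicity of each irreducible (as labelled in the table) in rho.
Multiplicities: chi_1: 3, chi_2: 2, chi_3: 1, chi_4: 2, chi_5: 1.

Derivation: Use <chi_rho, chi> = (1/|G|) sum_C |C| * chi_rho(C) * conj(chi(C)) with |G| = 8 for each irreducible chi in the table:
  <chi_rho, chi_1> = (1/8)[1*(10)*conj(1) + 1*(6)*conj(1) + 2*(2)*conj(1) + 2*(0)*conj(1) + 2*(2)*conj(1)]
      = (1/8)[(10) + (6) + (4) + (0) + (4)] = 24/8 = 3
  <chi_rho, chi_2> = (1/8)[1*(10)*conj(1) + 1*(6)*conj(1) + 2*(2)*conj(1) + 2*(0)*conj(-1) + 2*(2)*conj(-1)]
      = (1/8)[(10) + (6) + (4) + (0) + (-4)] = 16/8 = 2
  <chi_rho, chi_3> = (1/8)[1*(10)*conj(1) + 1*(6)*conj(1) + 2*(2)*conj(-1) + 2*(0)*conj(1) + 2*(2)*conj(-1)]
      = (1/8)[(10) + (6) + (-4) + (0) + (-4)] = 8/8 = 1
  <chi_rho, chi_4> = (1/8)[1*(10)*conj(1) + 1*(6)*conj(1) + 2*(2)*conj(-1) + 2*(0)*conj(-1) + 2*(2)*conj(1)]
      = (1/8)[(10) + (6) + (-4) + (0) + (4)] = 16/8 = 2
  <chi_rho, chi_5> = (1/8)[1*(10)*conj(2) + 1*(6)*conj(-2) + 2*(2)*conj(0) + 2*(0)*conj(0) + 2*(2)*conj(0)]
      = (1/8)[(20) + (-12) + (0) + (0) + (0)] = 8/8 = 1
Dimension check: dim(rho) = sum (mult * dim) = 3*1 + 2*1 + 1*1 + 2*1 + 1*2 = 10 = chi_rho(e) = 10.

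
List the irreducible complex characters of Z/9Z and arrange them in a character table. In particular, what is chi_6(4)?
Character table of Z/9Z (irreps indexed chi_0,...,chi_8 with chi_k(m) = zeta_9^(k*m), zeta_9 = exp(2*pi*i/9)):
  irrep \ class  {0} (size 1)  {1} (size 1)    {2} (size 1)    {3} (size 1)    {4} (size 1)    {5} (size 1)    {6} (size 1)    {7} (size 1)    {8} (size 1)  
  chi_0          1             1               1               1               1               1               1               1               1             
  chi_1          1             exp(2*I*pi/9)   exp(4*I*pi/9)   exp(2*I*pi/3)   exp(8*I*pi/9)   exp(-8*I*pi/9)  exp(-2*I*pi/3)  exp(-4*I*pi/9)  exp(-2*I*pi/9)
  chi_2          1             exp(4*I*pi/9)   exp(8*I*pi/9)   exp(-2*I*pi/3)  exp(-2*I*pi/9)  exp(2*I*pi/9)   exp(2*I*pi/3)   exp(-8*I*pi/9)  exp(-4*I*pi/9)
  chi_3          1             exp(2*I*pi/3)   exp(-2*I*pi/3)  1               exp(2*I*pi/3)   exp(-2*I*pi/3)  1               exp(2*I*pi/3)   exp(-2*I*pi/3)
  chi_4          1             exp(8*I*pi/9)   exp(-2*I*pi/9)  exp(2*I*pi/3)   exp(-4*I*pi/9)  exp(4*I*pi/9)   exp(-2*I*pi/3)  exp(2*I*pi/9)   exp(-8*I*pi/9)
  chi_5          1             exp(-8*I*pi/9)  exp(2*I*pi/9)   exp(-2*I*pi/3)  exp(4*I*pi/9)   exp(-4*I*pi/9)  exp(2*I*pi/3)   exp(-2*I*pi/9)  exp(8*I*pi/9) 
  chi_6          1             exp(-2*I*pi/3)  exp(2*I*pi/3)   1               exp(-2*I*pi/3)  exp(2*I*pi/3)   1               exp(-2*I*pi/3)  exp(2*I*pi/3) 
  chi_7          1             exp(-4*I*pi/9)  exp(-8*I*pi/9)  exp(2*I*pi/3)   exp(2*I*pi/9)   exp(-2*I*pi/9)  exp(-2*I*pi/3)  exp(8*I*pi/9)   exp(4*I*pi/9) 
  chi_8          1             exp(-2*I*pi/9)  exp(-4*I*pi/9)  exp(-2*I*pi/3)  exp(-8*I*pi/9)  exp(8*I*pi/9)   exp(2*I*pi/3)   exp(4*I*pi/9)   exp(2*I*pi/9) 

Spot check: chi_6(4) = zeta_9^(6*4) = zeta_9^24 = exp(-2*I*pi/3).

Reasoning: Z/9Z is abelian, so all 9 irreducible complex representations are 1-dimensional. They are given by chi_k(m) = zeta_9^(k*m) for k = 0,...,8. Row orthogonality: sum_m chi_k(m) conj(chi_l(m)) = 9 * [k = l].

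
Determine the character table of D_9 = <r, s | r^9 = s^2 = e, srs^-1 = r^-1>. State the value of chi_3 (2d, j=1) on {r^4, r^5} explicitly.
Conjugacy classes: {e} of size 1, {r^1, r^8} of size 2, {r^2, r^7} of size 2, {r^3, r^6} of size 2, {r^4, r^5} of size 2, {s, sr, ..., sr^8} of size 9.
Character table:
  irrep \ class              {e} (size 1)  {r^1, r^8} (size 2)  {r^2, r^7} (size 2)  {r^3, r^6} (size 2)  {r^4, r^5} (size 2)  {s, sr, ..., sr^8} (size 9)
  chi_1 (triv)               1             1                    1                    1                    1                    1                          
  chi_2 (sign: r->1, s->-1)  1             1                    1                    1                    1                    -1                         
  chi_3 (2d, j=1)            2             2*cos(2*pi/9)        2*cos(4*pi/9)        -1                   -2*cos(pi/9)         0                          
  chi_4 (2d, j=2)            2             2*cos(4*pi/9)        -2*cos(pi/9)         -1                   2*cos(2*pi/9)        0                          
  chi_5 (2d, j=3)            2             -1                   -1                   2                    -1                   0                          
  chi_6 (2d, j=4)            2             -2*cos(pi/9)         2*cos(2*pi/9)        -1                   2*cos(4*pi/9)        0                          

Spot check: chi_3 (2d, j=1) on {r^4, r^5} = -2*cos(pi/9).

Solution. D_9 has order 2*9 = 18 with 6 conjugacy classes, hence 6 irreducibles. Sum of squared dims 1 + 1 + 4 + 4 + 4 + 4 = 18 = |G|. Linear characters come from the abelianisation; the 2-dimensional irreps have character r^k -> 2*cos(2*pi*j*k/9), reflections -> 0.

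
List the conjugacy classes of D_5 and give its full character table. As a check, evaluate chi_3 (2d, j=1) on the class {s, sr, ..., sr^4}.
Conjugacy classes: {e} of size 1, {r^1, r^4} of size 2, {r^2, r^3} of size 2, {s, sr, ..., sr^4} of size 5.
Character table:
  irrep \ class              {e} (size 1)  {r^1, r^4} (size 2)  {r^2, r^3} (size 2)  {s, sr, ..., sr^4} (size 5)
  chi_1 (triv)               1             1                    1                    1                          
  chi_2 (sign: r->1, s->-1)  1             1                    1                    -1                         
  chi_3 (2d, j=1)            2             -1/2 + sqrt(5)/2     -sqrt(5)/2 - 1/2     0                          
  chi_4 (2d, j=2)            2             -sqrt(5)/2 - 1/2     -1/2 + sqrt(5)/2     0                          

Spot check: chi_3 (2d, j=1) on {s, sr, ..., sr^4} = 0.

Explanation: D_5 has order 2*5 = 10 with 4 conjugacy classes, hence 4 irreducibles. Sum of squared dims 1 + 1 + 4 + 4 = 10 = |G|. Linear characters come from the abelianisation; the 2-dimensional irreps have character r^k -> 2*cos(2*pi*j*k/5), reflections -> 0.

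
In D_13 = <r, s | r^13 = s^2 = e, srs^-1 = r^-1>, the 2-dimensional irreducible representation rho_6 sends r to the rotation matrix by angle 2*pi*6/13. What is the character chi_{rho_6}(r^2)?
chi_{rho_6}(r^2) = 2*cos(2*pi*6*2/13) = 2*cos(2*pi/13)

Working: rho_6(r^2) is rotation by angle 2*pi*6*2/13, whose trace is 2*cos(2*pi*6*2/13) = 2*cos(2*pi/13).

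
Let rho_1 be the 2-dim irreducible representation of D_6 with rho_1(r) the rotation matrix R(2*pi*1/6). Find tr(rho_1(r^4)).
chi_{rho_1}(r^4) = 2*cos(2*pi*1*4/6) = -1

Argument: rho_1(r^4) is rotation by angle 2*pi*1*4/6, whose trace is 2*cos(2*pi*1*4/6) = -1.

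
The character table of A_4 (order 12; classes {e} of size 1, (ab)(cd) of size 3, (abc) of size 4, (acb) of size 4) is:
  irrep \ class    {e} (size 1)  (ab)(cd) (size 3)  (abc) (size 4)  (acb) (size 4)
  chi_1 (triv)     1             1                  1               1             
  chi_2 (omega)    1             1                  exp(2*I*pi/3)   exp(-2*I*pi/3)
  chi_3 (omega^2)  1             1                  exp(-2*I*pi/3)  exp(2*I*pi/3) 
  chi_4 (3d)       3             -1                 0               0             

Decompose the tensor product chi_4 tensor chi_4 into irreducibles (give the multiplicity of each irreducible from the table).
chi_4 tensor chi_4 = chi_1 + chi_2 + chi_3 + 2*chi_4 (all other irreducibles have multiplicity 0).

Justification: The character of a tensor product is the pointwise product (chi_4 * chi_4)(C) = chi_4(C) * chi_4(C):
  {e}: (3)*(3), (ab)(cd): (-1)*(-1), (abc): (0)*(0), (acb): (0)*(0)
so (chi_4 * chi_4) takes values
  {e} -> 9, (ab)(cd) -> 1, (abc) -> 0, (acb) -> 0.
Now take the inner product of this character with each irreducible chi from the table, <chi_4*chi_4, chi> = (1/12) sum_C |C| (chi_4*chi_4)(C) conj(chi(C)):
  <chi_4*chi_4, chi_1> = (1/12)[1*(9)*conj(1) + 3*(1)*conj(1) + 4*(0)*conj(1) + 4*(0)*conj(1)]
      = (1/12)[(9) + (3) + (0) + (0)] = 12/12 = 1
  <chi_4*chi_4, chi_2> = (1/12)[1*(9)*conj(1) + 3*(1)*conj(1) + 4*(0)*conj(exp(2*I*pi/3)) + 4*(0)*conj(exp(-2*I*pi/3))]
      = (1/12)[(9) + (3) + (0) + (0)] = 12/12 = 1
  <chi_4*chi_4, chi_3> = (1/12)[1*(9)*conj(1) + 3*(1)*conj(1) + 4*(0)*conj(exp(-2*I*pi/3)) + 4*(0)*conj(exp(2*I*pi/3))]
      = (1/12)[(9) + (3) + (0) + (0)] = 12/12 = 1
  <chi_4*chi_4, chi_4> = (1/12)[1*(9)*conj(3) + 3*(1)*conj(-1) + 4*(0)*conj(0) + 4*(0)*conj(0)]
      = (1/12)[(27) + (-3) + (0) + (0)] = 24/12 = 2
(Exp terms are combined using exp(i*s)*conj(exp(i*t)) = exp(i*(s-t)), and sums of them are collapsed using the identity that for every m > 1 the m distinct m-th roots of unity sum to 0, e.g. 1 + exp(2*I*pi/3) + exp(-2*I*pi/3) = 0.)
Hence the multiplicities are chi_1: 1, chi_2: 1, chi_3: 1, chi_4: 2. Dimension check: dim(chi_4)*dim(chi_4) = 3*3 = 9 and sum (mult * dim) = 1*1 + 1*1 + 1*1 + 2*3 = 9.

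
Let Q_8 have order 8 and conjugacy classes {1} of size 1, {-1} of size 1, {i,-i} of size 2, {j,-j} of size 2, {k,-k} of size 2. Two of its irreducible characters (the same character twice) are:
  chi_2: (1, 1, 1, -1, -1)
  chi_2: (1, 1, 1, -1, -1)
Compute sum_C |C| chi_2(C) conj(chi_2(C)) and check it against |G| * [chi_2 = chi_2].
Sum = 8 = |G| = 8; so <chi_2, chi_2> = 1 (norm-1 confirms irreducibility).

Working: Compute term by term over conjugacy classes (|C| * chi_2(C) * conj(chi_2(C))):
  1*(1)*conj(1) + 1*(1)*conj(1) + 2*(1)*conj(1) + 2*(-1)*conj(-1) + 2*(-1)*conj(-1)
  = (1) + (1) + (2) + (2) + (2)
  = 8.
Dividing by |G| = 8 gives 8/8 = 1, matching the row-orthogonality relation <chi_2, chi_2> = [chi_2 = chi_2].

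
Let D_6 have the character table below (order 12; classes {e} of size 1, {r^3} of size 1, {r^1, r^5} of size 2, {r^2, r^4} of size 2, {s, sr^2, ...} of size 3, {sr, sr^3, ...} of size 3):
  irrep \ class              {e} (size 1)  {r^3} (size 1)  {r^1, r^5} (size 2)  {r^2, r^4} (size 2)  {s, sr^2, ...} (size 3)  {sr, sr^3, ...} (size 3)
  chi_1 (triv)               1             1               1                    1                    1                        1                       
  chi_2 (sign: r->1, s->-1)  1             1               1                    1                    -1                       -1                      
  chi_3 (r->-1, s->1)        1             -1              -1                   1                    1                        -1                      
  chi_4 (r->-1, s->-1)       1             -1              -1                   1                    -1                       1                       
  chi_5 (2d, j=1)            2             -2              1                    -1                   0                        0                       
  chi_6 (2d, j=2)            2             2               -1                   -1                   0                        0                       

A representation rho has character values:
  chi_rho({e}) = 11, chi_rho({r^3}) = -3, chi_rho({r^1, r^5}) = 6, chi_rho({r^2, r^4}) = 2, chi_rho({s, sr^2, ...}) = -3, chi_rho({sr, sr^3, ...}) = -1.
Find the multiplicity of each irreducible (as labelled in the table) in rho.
Multiplicities: chi_1: 1, chi_2: 3, chi_3: 0, chi_4: 1, chi_5: 3, chi_6: 0.

Proof sketch: Use <chi_rho, chi> = (1/|G|) sum_C |C| * chi_rho(C) * conj(chi(C)) with |G| = 12 for each irreducible chi in the table:
  <chi_rho, chi_1> = (1/12)[1*(11)*conj(1) + 1*(-3)*conj(1) + 2*(6)*conj(1) + 2*(2)*conj(1) + 3*(-3)*conj(1) + 3*(-1)*conj(1)]
      = (1/12)[(11) + (-3) + (12) + (4) + (-9) + (-3)] = 12/12 = 1
  <chi_rho, chi_2> = (1/12)[1*(11)*conj(1) + 1*(-3)*conj(1) + 2*(6)*conj(1) + 2*(2)*conj(1) + 3*(-3)*conj(-1) + 3*(-1)*conj(-1)]
      = (1/12)[(11) + (-3) + (12) + (4) + (9) + (3)] = 36/12 = 3
  <chi_rho, chi_3> = (1/12)[1*(11)*conj(1) + 1*(-3)*conj(-1) + 2*(6)*conj(-1) + 2*(2)*conj(1) + 3*(-3)*conj(1) + 3*(-1)*conj(-1)]
      = (1/12)[(11) + (3) + (-12) + (4) + (-9) + (3)] = 0/12 = 0
  <chi_rho, chi_4> = (1/12)[1*(11)*conj(1) + 1*(-3)*conj(-1) + 2*(6)*conj(-1) + 2*(2)*conj(1) + 3*(-3)*conj(-1) + 3*(-1)*conj(1)]
      = (1/12)[(11) + (3) + (-12) + (4) + (9) + (-3)] = 12/12 = 1
  <chi_rho, chi_5> = (1/12)[1*(11)*conj(2) + 1*(-3)*conj(-2) + 2*(6)*conj(1) + 2*(2)*conj(-1) + 3*(-3)*conj(0) + 3*(-1)*conj(0)]
      = (1/12)[(22) + (6) + (12) + (-4) + (0) + (0)] = 36/12 = 3
  <chi_rho, chi_6> = (1/12)[1*(11)*conj(2) + 1*(-3)*conj(2) + 2*(6)*conj(-1) + 2*(2)*conj(-1) + 3*(-3)*conj(0) + 3*(-1)*conj(0)]
      = (1/12)[(22) + (-6) + (-12) + (-4) + (0) + (0)] = 0/12 = 0
Dimension check: dim(rho) = sum (mult * dim) = 1*1 + 3*1 + 0*1 + 1*1 + 3*2 + 0*2 = 11 = chi_rho(e) = 11.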